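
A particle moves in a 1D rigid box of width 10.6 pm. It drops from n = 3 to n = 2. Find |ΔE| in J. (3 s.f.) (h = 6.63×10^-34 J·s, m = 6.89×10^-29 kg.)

E_1 = h²/(8mL²) = 7.098×10^-18 J.
|ΔE| = |3² − 2²|·E_1 = 5·7.098×10^-18 J = 3.55×10^-17 J.

|ΔE| = 3.55×10^-17 J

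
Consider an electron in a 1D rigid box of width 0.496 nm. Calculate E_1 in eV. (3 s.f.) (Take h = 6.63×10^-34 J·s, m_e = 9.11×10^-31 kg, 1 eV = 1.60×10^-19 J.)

E_1 = 1.53 eV

For an infinite well E_n = n²h²/(8m_eL²), so E_1 = h²/(8m_eL²) = (6.63×10^-34)²/(8·9.11×10^-31·(4.96×10^-10 m)²) = 2.452×10^-19 J.
Converting, E_1 = 2.452×10^-19 J / (1.60×10^-19 J/eV) = 1.53 eV.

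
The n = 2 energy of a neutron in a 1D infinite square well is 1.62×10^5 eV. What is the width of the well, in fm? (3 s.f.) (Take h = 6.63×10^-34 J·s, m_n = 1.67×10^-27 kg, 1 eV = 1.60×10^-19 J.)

From E_n = n²h²/(8m_nL²), L = n·h/√(8m_nE_n).
E_2 = 1.62×10^5 eV = 2.592×10^-14 J, so L = 2·6.63×10^-34/√(8·1.67×10^-27·2.592×10^-14) = 7.13×10^-14 m = 71.3 fm.

L = 71.3 fm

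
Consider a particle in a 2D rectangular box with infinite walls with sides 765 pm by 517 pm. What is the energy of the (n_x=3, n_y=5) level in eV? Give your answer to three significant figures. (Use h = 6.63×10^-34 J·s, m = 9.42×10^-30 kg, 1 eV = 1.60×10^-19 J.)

E = 3.97 eV

For a 2D rectangular well E = (h²/8m)·Σ n_i²/L_i² = (6.63×10^-34)²/(8·9.42×10^-30) · [3²/(765 pm)² + 5²/(517 pm)²].
Evaluating gives E = 6.353×10^-19 J = 3.97 eV.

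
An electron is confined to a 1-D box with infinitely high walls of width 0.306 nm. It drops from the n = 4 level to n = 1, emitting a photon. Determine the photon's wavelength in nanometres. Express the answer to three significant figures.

E_1 = h²/(8m_eL²) = 6.434×10^-19 J, so ΔE = (4² − 1²)E_1 = 9.651×10^-18 J.
λ = hc/ΔE = (6.626×10^-34·2.998×10^8)/9.651×10^-18 = 2.06×10^-8 m = 20.6 nm.

λ = 20.6 nm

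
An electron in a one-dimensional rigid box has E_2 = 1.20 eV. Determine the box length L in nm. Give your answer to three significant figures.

L = 1.12 nm

From E_n = n²h²/(8m_eL²), L = n·h/√(8m_eE_n).
E_2 = 1.20 eV = 1.922×10^-19 J, so L = 2·6.626×10^-34/√(8·9.109×10^-31·1.922×10^-19) = 1.12×10^-9 m = 1.12 nm.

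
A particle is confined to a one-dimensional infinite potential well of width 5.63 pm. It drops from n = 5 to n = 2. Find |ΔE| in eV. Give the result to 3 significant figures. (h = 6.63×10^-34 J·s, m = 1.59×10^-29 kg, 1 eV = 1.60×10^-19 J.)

E_1 = h²/(8mL²) = 1.090×10^-16 J.
|ΔE| = |5² − 2²|·E_1 = 21·1.090×10^-16 J = 2.289×10^-15 J = 1.43×10^4 eV.

|ΔE| = 1.43×10^4 eV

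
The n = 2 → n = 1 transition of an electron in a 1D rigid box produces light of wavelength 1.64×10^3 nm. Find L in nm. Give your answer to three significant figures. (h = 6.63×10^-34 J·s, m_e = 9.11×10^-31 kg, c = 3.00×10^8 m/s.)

The photon carries ΔE = hc/λ = 6.63×10^-34·3.00×10^8/1.64×10^-6 m = 1.213×10^-19 J.
Since ΔE = (2² − 1²)E_1, E_1 = 4.043×10^-20 J, and L = h/√(8m_eE_1) = 1.22×10^-9 m = 1.22 nm.

L = 1.22 nm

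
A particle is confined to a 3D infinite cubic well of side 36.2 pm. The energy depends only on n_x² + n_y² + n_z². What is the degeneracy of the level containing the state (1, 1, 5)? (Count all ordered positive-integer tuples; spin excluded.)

The level has n_x² + n_y² + n_z² = 27. The ordered positive-integer solutions are (1, 1, 5), (1, 5, 1), (3, 3, 3), (5, 1, 1).
That gives 4 states.

degeneracy = 4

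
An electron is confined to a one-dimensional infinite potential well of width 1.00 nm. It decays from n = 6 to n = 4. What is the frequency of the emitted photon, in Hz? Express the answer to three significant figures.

f = 1.82×10^15 Hz

E_1 = h²/(8m_eL²) = 6.025×10^-20 J and ΔE = (6² − 4²)E_1 = 1.205×10^-18 J.
f = ΔE/h = 1.205×10^-18/6.626×10^-34 = 1.82×10^15 Hz.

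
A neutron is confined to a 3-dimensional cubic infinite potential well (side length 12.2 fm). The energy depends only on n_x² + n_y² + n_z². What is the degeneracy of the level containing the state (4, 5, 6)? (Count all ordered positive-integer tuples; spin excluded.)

The level has n_x² + n_y² + n_z² = 77. The ordered positive-integer solutions are (2, 3, 8), (2, 8, 3), (3, 2, 8), (3, 8, 2), (4, 5, 6), (4, 6, 5), (5, 4, 6), (5, 6, 4), (6, 4, 5), (6, 5, 4), (8, 2, 3), (8, 3, 2).
That gives 12 states.

degeneracy = 12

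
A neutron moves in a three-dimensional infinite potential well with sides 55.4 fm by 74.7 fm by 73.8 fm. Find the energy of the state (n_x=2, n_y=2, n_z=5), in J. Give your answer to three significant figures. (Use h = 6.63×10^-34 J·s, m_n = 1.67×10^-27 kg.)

E = 2.17×10^-13 J

For a 3D rectangular well E = (h²/8m_n)·Σ n_i²/L_i² = (6.63×10^-34)²/(8·1.67×10^-27) · [2²/(55.4 fm)² + 2²/(74.7 fm)² + 5²/(73.8 fm)²].
Evaluating gives E = 2.17×10^-13 J.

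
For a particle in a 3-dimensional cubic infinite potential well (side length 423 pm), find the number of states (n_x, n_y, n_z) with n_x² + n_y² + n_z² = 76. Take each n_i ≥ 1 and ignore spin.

The level has n_x² + n_y² + n_z² = 76. The ordered positive-integer solutions are (2, 6, 6), (6, 2, 6), (6, 6, 2).
That gives 3 states.

degeneracy = 3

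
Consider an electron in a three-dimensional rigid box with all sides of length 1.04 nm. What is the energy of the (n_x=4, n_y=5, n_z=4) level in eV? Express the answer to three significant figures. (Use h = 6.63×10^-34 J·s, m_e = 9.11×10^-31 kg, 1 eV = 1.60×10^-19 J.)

For a 3D rectangular well E = (h²/8m_e)·Σ n_i²/L_i² = (6.63×10^-34)²/(8·9.11×10^-31) · [4²/(1.04 nm)² + 5²/(1.04 nm)² + 4²/(1.04 nm)²].
Evaluating gives E = 3.179×10^-18 J = 19.9 eV.

E = 19.9 eV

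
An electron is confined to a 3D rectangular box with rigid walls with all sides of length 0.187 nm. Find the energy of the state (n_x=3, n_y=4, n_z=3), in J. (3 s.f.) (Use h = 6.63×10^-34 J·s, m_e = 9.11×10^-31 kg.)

E = 5.86×10^-17 J

For a 3D rectangular well E = (h²/8m_e)·Σ n_i²/L_i² = (6.63×10^-34)²/(8·9.11×10^-31) · [3²/(0.187 nm)² + 4²/(0.187 nm)² + 3²/(0.187 nm)²].
Evaluating gives E = 5.86×10^-17 J.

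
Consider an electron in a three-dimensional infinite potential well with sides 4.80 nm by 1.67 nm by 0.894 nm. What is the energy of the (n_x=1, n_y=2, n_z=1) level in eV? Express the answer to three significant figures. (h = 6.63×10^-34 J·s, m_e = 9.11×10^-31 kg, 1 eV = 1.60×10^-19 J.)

E = 1.03 eV

For a 3D rectangular well E = (h²/8m_e)·Σ n_i²/L_i² = (6.63×10^-34)²/(8·9.11×10^-31) · [1²/(4.80 nm)² + 2²/(1.67 nm)² + 1²/(0.894 nm)²].
Evaluating gives E = 1.646×10^-19 J = 1.03 eV.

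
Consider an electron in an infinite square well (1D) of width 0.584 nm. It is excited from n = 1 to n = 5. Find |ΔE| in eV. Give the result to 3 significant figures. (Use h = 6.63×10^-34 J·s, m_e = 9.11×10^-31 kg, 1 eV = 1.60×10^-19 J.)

|ΔE| = 26.5 eV

E_1 = h²/(8m_eL²) = 1.768×10^-19 J.
|ΔE| = |1² − 5²|·E_1 = 24·1.768×10^-19 J = 4.243×10^-18 J = 26.5 eV.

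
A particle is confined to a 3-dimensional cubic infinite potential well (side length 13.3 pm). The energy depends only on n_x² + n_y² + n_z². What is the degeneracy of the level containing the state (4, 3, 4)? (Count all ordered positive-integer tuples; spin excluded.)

degeneracy = 9

The level has n_x² + n_y² + n_z² = 41. The ordered positive-integer solutions are (1, 2, 6), (1, 6, 2), (2, 1, 6), (2, 6, 1), (3, 4, 4), (4, 3, 4), (4, 4, 3), (6, 1, 2), (6, 2, 1).
That gives 9 states.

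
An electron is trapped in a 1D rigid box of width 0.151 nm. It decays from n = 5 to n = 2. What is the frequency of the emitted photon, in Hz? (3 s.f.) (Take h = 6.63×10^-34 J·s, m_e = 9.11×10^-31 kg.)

E_1 = h²/(8m_eL²) = 2.645×10^-18 J and ΔE = (5² − 2²)E_1 = 5.554×10^-17 J.
f = ΔE/h = 5.554×10^-17/6.63×10^-34 = 8.38×10^16 Hz.

f = 8.38×10^16 Hz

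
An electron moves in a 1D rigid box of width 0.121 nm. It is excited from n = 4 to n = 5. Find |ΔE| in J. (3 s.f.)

|ΔE| = 3.70×10^-17 J

E_1 = h²/(8m_eL²) = 4.115×10^-18 J.
|ΔE| = |4² − 5²|·E_1 = 9·4.115×10^-18 J = 3.70×10^-17 J.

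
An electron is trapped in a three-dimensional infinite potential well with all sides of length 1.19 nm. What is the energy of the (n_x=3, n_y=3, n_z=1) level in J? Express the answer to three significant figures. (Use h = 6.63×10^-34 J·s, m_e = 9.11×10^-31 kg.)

E = 8.09×10^-19 J

For a 3D rectangular well E = (h²/8m_e)·Σ n_i²/L_i² = (6.63×10^-34)²/(8·9.11×10^-31) · [3²/(1.19 nm)² + 3²/(1.19 nm)² + 1²/(1.19 nm)²].
Evaluating gives E = 8.09×10^-19 J.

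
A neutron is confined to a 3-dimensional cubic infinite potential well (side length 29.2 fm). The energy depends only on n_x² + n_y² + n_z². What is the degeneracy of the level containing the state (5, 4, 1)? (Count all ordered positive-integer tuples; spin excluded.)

degeneracy = 6

The level has n_x² + n_y² + n_z² = 42. The ordered positive-integer solutions are (1, 4, 5), (1, 5, 4), (4, 1, 5), (4, 5, 1), (5, 1, 4), (5, 4, 1).
That gives 6 states.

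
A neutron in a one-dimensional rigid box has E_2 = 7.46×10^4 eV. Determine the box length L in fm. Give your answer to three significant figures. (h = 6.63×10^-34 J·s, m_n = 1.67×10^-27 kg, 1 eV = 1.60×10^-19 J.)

L = 105 fm

From E_n = n²h²/(8m_nL²), L = n·h/√(8m_nE_n).
E_2 = 7.46×10^4 eV = 1.194×10^-14 J, so L = 2·6.63×10^-34/√(8·1.67×10^-27·1.194×10^-14) = 1.05×10^-13 m = 105 fm.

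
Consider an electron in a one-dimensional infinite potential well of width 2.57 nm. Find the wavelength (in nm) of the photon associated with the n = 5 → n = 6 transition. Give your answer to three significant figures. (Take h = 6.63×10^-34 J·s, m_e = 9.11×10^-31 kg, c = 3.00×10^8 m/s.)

λ = 1.98×10^3 nm

E_1 = h²/(8m_eL²) = 9.132×10^-21 J, so ΔE = (6² − 5²)E_1 = 1.005×10^-19 J.
λ = hc/ΔE = (6.63×10^-34·3.00×10^8)/1.005×10^-19 = 1.98×10^-6 m = 1.98×10^3 nm.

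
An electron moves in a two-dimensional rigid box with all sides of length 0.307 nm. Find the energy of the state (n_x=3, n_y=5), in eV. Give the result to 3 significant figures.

E = 136 eV

For a 2D rectangular well E = (h²/8m_e)·Σ n_i²/L_i² = (6.626×10^-34)²/(8·9.109×10^-31) · [3²/(0.307 nm)² + 5²/(0.307 nm)²].
Evaluating gives E = 2.173×10^-17 J = 136 eV.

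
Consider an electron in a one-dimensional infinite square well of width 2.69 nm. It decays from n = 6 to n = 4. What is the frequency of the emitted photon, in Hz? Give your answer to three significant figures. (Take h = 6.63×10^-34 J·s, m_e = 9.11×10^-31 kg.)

f = 2.51×10^14 Hz

E_1 = h²/(8m_eL²) = 8.335×10^-21 J and ΔE = (6² − 4²)E_1 = 1.667×10^-19 J.
f = ΔE/h = 1.667×10^-19/6.63×10^-34 = 2.51×10^14 Hz.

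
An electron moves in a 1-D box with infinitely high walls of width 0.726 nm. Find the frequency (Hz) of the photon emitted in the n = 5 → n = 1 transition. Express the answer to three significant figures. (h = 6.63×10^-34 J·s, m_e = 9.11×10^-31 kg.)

E_1 = h²/(8m_eL²) = 1.144×10^-19 J and ΔE = (5² − 1²)E_1 = 2.746×10^-18 J.
f = ΔE/h = 2.746×10^-18/6.63×10^-34 = 4.14×10^15 Hz.

f = 4.14×10^15 Hz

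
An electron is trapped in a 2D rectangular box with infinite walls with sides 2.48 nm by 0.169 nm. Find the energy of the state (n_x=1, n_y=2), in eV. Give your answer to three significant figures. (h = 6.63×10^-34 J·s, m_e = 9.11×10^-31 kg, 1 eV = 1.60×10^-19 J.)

E = 52.9 eV

For a 2D rectangular well E = (h²/8m_e)·Σ n_i²/L_i² = (6.63×10^-34)²/(8·9.11×10^-31) · [1²/(2.48 nm)² + 2²/(0.169 nm)²].
Evaluating gives E = 8.457×10^-18 J = 52.9 eV.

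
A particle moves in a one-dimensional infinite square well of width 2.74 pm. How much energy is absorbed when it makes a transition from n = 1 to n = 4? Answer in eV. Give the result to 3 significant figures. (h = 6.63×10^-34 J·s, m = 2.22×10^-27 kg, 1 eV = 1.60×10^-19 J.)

E_1 = h²/(8mL²) = 3.297×10^-18 J.
|ΔE| = |1² − 4²|·E_1 = 15·3.297×10^-18 J = 4.946×10^-17 J = 309 eV.

|ΔE| = 309 eV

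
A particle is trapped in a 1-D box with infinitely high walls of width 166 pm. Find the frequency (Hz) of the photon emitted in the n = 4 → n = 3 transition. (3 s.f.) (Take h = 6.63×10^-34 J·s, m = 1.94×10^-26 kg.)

f = 1.09×10^12 Hz

E_1 = h²/(8mL²) = 1.028×10^-22 J and ΔE = (4² − 3²)E_1 = 7.196×10^-22 J.
f = ΔE/h = 7.196×10^-22/6.63×10^-34 = 1.09×10^12 Hz.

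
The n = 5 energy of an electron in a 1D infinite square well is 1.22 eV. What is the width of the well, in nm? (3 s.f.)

From E_n = n²h²/(8m_eL²), L = n·h/√(8m_eE_n).
E_5 = 1.22 eV = 1.954×10^-19 J, so L = 5·6.626×10^-34/√(8·9.109×10^-31·1.954×10^-19) = 2.78×10^-9 m = 2.78 nm.

L = 2.78 nm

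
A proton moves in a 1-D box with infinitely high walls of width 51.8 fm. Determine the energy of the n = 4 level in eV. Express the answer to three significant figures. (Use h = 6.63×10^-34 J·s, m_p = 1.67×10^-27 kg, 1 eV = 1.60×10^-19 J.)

E_4 = 1.23×10^6 eV

For an infinite well E_n = n²h²/(8m_pL²), so E_1 = h²/(8m_pL²) = (6.63×10^-34)²/(8·1.67×10^-27·(5.18×10^-14 m)²) = 1.226×10^-14 J.
Then E_4 = 4²·E_1 = 16·1.226×10^-14 J = 1.962×10^-13 J.
Converting, E_4 = 1.962×10^-13 J / (1.60×10^-19 J/eV) = 1.23×10^6 eV.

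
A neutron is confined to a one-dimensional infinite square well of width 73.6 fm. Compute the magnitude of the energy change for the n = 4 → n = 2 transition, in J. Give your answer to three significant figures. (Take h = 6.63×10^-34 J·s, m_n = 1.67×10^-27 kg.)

|ΔE| = 7.29×10^-14 J

E_1 = h²/(8m_nL²) = 6.074×10^-15 J.
|ΔE| = |4² − 2²|·E_1 = 12·6.074×10^-15 J = 7.29×10^-14 J.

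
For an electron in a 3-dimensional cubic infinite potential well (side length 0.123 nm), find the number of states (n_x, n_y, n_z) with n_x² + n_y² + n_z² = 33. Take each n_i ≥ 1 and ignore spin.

The level has n_x² + n_y² + n_z² = 33. The ordered positive-integer solutions are (1, 4, 4), (2, 2, 5), (2, 5, 2), (4, 1, 4), (4, 4, 1), (5, 2, 2).
That gives 6 states.

degeneracy = 6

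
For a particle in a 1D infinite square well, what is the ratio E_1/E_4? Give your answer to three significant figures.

0.0625

E_n ∝ n², so E_1/E_4 = 1²/4² = 1/16 = 0.0625.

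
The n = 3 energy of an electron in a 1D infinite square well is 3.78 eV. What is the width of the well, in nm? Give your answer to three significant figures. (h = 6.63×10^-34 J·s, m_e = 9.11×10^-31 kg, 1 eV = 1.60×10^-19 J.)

From E_n = n²h²/(8m_eL²), L = n·h/√(8m_eE_n).
E_3 = 3.78 eV = 6.048×10^-19 J, so L = 3·6.63×10^-34/√(8·9.11×10^-31·6.048×10^-19) = 9.47×10^-10 m = 0.947 nm.

L = 0.947 nm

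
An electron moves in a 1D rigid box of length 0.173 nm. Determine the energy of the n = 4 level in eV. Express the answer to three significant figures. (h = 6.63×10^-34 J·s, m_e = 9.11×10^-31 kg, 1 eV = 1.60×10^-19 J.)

For an infinite well E_n = n²h²/(8m_eL²), so E_1 = h²/(8m_eL²) = (6.63×10^-34)²/(8·9.11×10^-31·(1.73×10^-10 m)²) = 2.015×10^-18 J.
Then E_4 = 4²·E_1 = 16·2.015×10^-18 J = 3.224×10^-17 J.
Converting, E_4 = 3.224×10^-17 J / (1.60×10^-19 J/eV) = 202 eV.

E_4 = 202 eV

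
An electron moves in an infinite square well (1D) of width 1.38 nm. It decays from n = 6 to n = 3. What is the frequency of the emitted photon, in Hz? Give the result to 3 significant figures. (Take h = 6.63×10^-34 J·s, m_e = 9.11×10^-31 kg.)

E_1 = h²/(8m_eL²) = 3.167×10^-20 J and ΔE = (6² − 3²)E_1 = 8.551×10^-19 J.
f = ΔE/h = 8.551×10^-19/6.63×10^-34 = 1.29×10^15 Hz.

f = 1.29×10^15 Hz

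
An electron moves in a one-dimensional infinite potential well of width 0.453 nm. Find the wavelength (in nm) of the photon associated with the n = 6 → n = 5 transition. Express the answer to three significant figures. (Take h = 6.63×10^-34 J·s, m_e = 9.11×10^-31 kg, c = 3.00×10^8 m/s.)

λ = 61.5 nm

E_1 = h²/(8m_eL²) = 2.939×10^-19 J, so ΔE = (6² − 5²)E_1 = 3.233×10^-18 J.
λ = hc/ΔE = (6.63×10^-34·3.00×10^8)/3.233×10^-18 = 6.15×10^-8 m = 61.5 nm.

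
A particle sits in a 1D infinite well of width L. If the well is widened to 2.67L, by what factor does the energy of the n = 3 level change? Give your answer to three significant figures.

E_n ∝ 1/L², so the energy scales by 1/2.67² = 0.140.

0.140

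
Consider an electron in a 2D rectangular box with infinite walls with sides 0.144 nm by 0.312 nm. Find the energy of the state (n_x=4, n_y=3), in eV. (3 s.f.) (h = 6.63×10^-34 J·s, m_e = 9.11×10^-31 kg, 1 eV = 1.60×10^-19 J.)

E = 326 eV

For a 2D rectangular well E = (h²/8m_e)·Σ n_i²/L_i² = (6.63×10^-34)²/(8·9.11×10^-31) · [4²/(0.144 nm)² + 3²/(0.312 nm)²].
Evaluating gives E = 5.212×10^-17 J = 326 eV.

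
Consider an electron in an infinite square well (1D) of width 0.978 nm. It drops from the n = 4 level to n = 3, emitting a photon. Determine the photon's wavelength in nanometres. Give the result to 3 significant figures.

E_1 = h²/(8m_eL²) = 6.299×10^-20 J, so ΔE = (4² − 3²)E_1 = 4.409×10^-19 J.
λ = hc/ΔE = (6.626×10^-34·2.998×10^8)/4.409×10^-19 = 4.51×10^-7 m = 451 nm.

λ = 451 nm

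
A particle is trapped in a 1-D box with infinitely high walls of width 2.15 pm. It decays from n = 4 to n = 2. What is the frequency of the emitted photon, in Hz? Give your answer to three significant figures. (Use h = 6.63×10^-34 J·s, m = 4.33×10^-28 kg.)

E_1 = h²/(8mL²) = 2.745×10^-17 J and ΔE = (4² − 2²)E_1 = 3.294×10^-16 J.
f = ΔE/h = 3.294×10^-16/6.63×10^-34 = 4.97×10^17 Hz.

f = 4.97×10^17 Hz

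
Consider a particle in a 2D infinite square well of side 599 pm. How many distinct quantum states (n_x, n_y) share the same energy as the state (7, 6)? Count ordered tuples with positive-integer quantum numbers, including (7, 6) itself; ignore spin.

The level has n_x² + n_y² = 85. The ordered positive-integer solutions are (2, 9), (6, 7), (7, 6), (9, 2).
That gives 4 states.

degeneracy = 4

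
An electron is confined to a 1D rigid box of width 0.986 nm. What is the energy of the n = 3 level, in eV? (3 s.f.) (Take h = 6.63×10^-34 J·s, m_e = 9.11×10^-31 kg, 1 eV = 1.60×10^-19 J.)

E_3 = 3.49 eV

For an infinite well E_n = n²h²/(8m_eL²), so E_1 = h²/(8m_eL²) = (6.63×10^-34)²/(8·9.11×10^-31·(9.86×10^-10 m)²) = 6.204×10^-20 J.
Then E_3 = 3²·E_1 = 9·6.204×10^-20 J = 5.584×10^-19 J.
Converting, E_3 = 5.584×10^-19 J / (1.60×10^-19 J/eV) = 3.49 eV.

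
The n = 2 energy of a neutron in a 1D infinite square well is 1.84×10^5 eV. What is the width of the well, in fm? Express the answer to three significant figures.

From E_n = n²h²/(8m_nL²), L = n·h/√(8m_nE_n).
E_2 = 1.84×10^5 eV = 2.948×10^-14 J, so L = 2·6.626×10^-34/√(8·1.675×10^-27·2.948×10^-14) = 6.67×10^-14 m = 66.7 fm.

L = 66.7 fm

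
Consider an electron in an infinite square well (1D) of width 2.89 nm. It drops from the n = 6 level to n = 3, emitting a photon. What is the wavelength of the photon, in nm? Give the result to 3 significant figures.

E_1 = h²/(8m_eL²) = 7.214×10^-21 J, so ΔE = (6² − 3²)E_1 = 1.948×10^-19 J.
λ = hc/ΔE = (6.626×10^-34·2.998×10^8)/1.948×10^-19 = 1.02×10^-6 m = 1.02×10^3 nm.

λ = 1.02×10^3 nm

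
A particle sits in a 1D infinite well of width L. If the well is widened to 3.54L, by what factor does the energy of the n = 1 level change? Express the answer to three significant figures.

0.0798

E_n ∝ 1/L², so the energy scales by 1/3.54² = 0.0798.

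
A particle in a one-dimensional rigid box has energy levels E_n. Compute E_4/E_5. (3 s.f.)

0.640

E_n ∝ n², so E_4/E_5 = 4²/5² = 16/25 = 0.640.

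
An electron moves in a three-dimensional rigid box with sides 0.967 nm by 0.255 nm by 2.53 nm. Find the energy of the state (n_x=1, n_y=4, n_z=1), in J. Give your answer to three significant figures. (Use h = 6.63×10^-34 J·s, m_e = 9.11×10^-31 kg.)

E = 1.49×10^-17 J

For a 3D rectangular well E = (h²/8m_e)·Σ n_i²/L_i² = (6.63×10^-34)²/(8·9.11×10^-31) · [1²/(0.967 nm)² + 4²/(0.255 nm)² + 1²/(2.53 nm)²].
Evaluating gives E = 1.49×10^-17 J.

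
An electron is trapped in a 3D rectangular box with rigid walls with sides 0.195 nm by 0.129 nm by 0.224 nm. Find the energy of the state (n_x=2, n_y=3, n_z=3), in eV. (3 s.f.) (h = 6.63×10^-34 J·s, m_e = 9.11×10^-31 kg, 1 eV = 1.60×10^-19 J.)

E = 311 eV

For a 3D rectangular well E = (h²/8m_e)·Σ n_i²/L_i² = (6.63×10^-34)²/(8·9.11×10^-31) · [2²/(0.195 nm)² + 3²/(0.129 nm)² + 3²/(0.224 nm)²].
Evaluating gives E = 4.978×10^-17 J = 311 eV.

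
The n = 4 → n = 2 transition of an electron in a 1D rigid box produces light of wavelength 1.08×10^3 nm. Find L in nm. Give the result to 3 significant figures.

The photon carries ΔE = hc/λ = 6.626×10^-34·2.998×10^8/1.08×10^-6 m = 1.839×10^-19 J.
Since ΔE = (4² − 2²)E_1, E_1 = 1.533×10^-20 J, and L = h/√(8m_eE_1) = 1.98×10^-9 m = 1.98 nm.

L = 1.98 nm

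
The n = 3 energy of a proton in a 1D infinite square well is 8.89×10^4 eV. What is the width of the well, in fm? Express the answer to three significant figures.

L = 144 fm

From E_n = n²h²/(8m_pL²), L = n·h/√(8m_pE_n).
E_3 = 8.89×10^4 eV = 1.424×10^-14 J, so L = 3·6.626×10^-34/√(8·1.673×10^-27·1.424×10^-14) = 1.44×10^-13 m = 144 fm.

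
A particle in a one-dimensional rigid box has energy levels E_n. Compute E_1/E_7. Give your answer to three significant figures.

0.0204

E_n ∝ n², so E_1/E_7 = 1²/7² = 1/49 = 0.0204.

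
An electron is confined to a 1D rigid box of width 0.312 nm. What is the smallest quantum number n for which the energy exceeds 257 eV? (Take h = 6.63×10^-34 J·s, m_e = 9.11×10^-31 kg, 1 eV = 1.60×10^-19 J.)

E_1 = h²/(8m_eL²) = 6.196×10^-19 J = 3.873 eV.
Need n² > 257/3.873 = 66.36, i.e. n > 8.146.
The smallest integer satisfying this is n = 9.

n = 9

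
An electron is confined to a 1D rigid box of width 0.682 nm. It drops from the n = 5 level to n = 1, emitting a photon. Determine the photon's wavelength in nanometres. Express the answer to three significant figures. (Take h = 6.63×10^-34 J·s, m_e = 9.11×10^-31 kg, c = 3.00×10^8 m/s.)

λ = 63.9 nm

E_1 = h²/(8m_eL²) = 1.297×10^-19 J, so ΔE = (5² − 1²)E_1 = 3.113×10^-18 J.
λ = hc/ΔE = (6.63×10^-34·3.00×10^8)/3.113×10^-18 = 6.39×10^-8 m = 63.9 nm.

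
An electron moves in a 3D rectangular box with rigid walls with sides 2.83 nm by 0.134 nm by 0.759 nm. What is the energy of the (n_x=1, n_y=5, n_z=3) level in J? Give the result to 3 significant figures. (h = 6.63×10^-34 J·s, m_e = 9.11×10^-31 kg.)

For a 3D rectangular well E = (h²/8m_e)·Σ n_i²/L_i² = (6.63×10^-34)²/(8·9.11×10^-31) · [1²/(2.83 nm)² + 5²/(0.134 nm)² + 3²/(0.759 nm)²].
Evaluating gives E = 8.49×10^-17 J.

E = 8.49×10^-17 J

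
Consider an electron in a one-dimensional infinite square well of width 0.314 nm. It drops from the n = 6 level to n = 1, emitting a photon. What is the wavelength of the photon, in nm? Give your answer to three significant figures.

λ = 9.29 nm

E_1 = h²/(8m_eL²) = 6.111×10^-19 J, so ΔE = (6² − 1²)E_1 = 2.139×10^-17 J.
λ = hc/ΔE = (6.626×10^-34·2.998×10^8)/2.139×10^-17 = 9.29×10^-9 m = 9.29 nm.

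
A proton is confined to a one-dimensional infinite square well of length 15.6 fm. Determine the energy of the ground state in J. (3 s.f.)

E_1 = 1.35×10^-13 J

For an infinite well E_n = n²h²/(8m_pL²), so E_1 = h²/(8m_pL²) = (6.626×10^-34)²/(8·1.673×10^-27·(1.56×10^-14 m)²) = 1.348×10^-13 J.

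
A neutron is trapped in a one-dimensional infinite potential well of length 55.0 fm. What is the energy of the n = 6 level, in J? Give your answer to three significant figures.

For an infinite well E_n = n²h²/(8m_nL²), so E_1 = h²/(8m_nL²) = (6.626×10^-34)²/(8·1.675×10^-27·(5.50×10^-14 m)²) = 1.083×10^-14 J.
Then E_6 = 6²·E_1 = 36·1.083×10^-14 J = 3.90×10^-13 J.

E_6 = 3.90×10^-13 J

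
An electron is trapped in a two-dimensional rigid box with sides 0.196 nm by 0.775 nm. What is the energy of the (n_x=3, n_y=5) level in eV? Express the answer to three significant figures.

For a 2D rectangular well E = (h²/8m_e)·Σ n_i²/L_i² = (6.626×10^-34)²/(8·9.109×10^-31) · [3²/(0.196 nm)² + 5²/(0.775 nm)²].
Evaluating gives E = 1.662×10^-17 J = 104 eV.

E = 104 eV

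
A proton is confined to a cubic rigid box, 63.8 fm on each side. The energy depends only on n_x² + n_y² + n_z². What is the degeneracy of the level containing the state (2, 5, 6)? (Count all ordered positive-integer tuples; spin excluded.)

degeneracy = 6

The level has n_x² + n_y² + n_z² = 65. The ordered positive-integer solutions are (2, 5, 6), (2, 6, 5), (5, 2, 6), (5, 6, 2), (6, 2, 5), (6, 5, 2).
That gives 6 states.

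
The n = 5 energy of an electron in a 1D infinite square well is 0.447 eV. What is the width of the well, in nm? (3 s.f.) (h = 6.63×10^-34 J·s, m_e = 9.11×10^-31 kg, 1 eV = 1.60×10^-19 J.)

L = 4.59 nm

From E_n = n²h²/(8m_eL²), L = n·h/√(8m_eE_n).
E_5 = 0.447 eV = 7.152×10^-20 J, so L = 5·6.63×10^-34/√(8·9.11×10^-31·7.152×10^-20) = 4.59×10^-9 m = 4.59 nm.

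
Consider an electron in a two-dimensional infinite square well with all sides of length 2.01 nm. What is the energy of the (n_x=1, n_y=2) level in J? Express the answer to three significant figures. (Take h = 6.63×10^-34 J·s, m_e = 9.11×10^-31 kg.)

For a 2D rectangular well E = (h²/8m_e)·Σ n_i²/L_i² = (6.63×10^-34)²/(8·9.11×10^-31) · [1²/(2.01 nm)² + 2²/(2.01 nm)²].
Evaluating gives E = 7.46×10^-20 J.

E = 7.46×10^-20 J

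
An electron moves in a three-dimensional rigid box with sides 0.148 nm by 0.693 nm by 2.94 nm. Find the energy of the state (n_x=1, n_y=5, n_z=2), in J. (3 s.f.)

E = 5.91×10^-18 J

For a 3D rectangular well E = (h²/8m_e)·Σ n_i²/L_i² = (6.626×10^-34)²/(8·9.109×10^-31) · [1²/(0.148 nm)² + 5²/(0.693 nm)² + 2²/(2.94 nm)²].
Evaluating gives E = 5.91×10^-18 J.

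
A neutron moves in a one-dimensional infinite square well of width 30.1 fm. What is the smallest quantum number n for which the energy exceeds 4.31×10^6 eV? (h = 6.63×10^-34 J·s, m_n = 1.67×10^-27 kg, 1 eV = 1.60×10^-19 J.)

n = 5

E_1 = h²/(8m_nL²) = 3.632×10^-14 J = 2.270×10^5 eV.
Need n² > 4.31×10^6/2.270×10^5 = 18.99, i.e. n > 4.358.
The smallest integer satisfying this is n = 5.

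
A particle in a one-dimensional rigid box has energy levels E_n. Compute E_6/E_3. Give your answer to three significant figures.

E_n ∝ n², so E_6/E_3 = 6²/3² = 36/9 = 4.00.

4.00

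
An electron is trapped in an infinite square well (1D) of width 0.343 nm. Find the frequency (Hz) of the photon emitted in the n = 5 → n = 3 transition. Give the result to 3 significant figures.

f = 1.24×10^16 Hz

E_1 = h²/(8m_eL²) = 5.121×10^-19 J and ΔE = (5² − 3²)E_1 = 8.194×10^-18 J.
f = ΔE/h = 8.194×10^-18/6.626×10^-34 = 1.24×10^16 Hz.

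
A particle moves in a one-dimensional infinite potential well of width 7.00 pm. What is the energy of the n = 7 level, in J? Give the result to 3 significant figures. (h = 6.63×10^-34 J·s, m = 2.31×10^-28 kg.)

For an infinite well E_n = n²h²/(8mL²), so E_1 = h²/(8mL²) = (6.63×10^-34)²/(8·2.31×10^-28·(7.00×10^-12 m)²) = 4.854×10^-18 J.
Then E_7 = 7²·E_1 = 49·4.854×10^-18 J = 2.38×10^-16 J.

E_7 = 2.38×10^-16 J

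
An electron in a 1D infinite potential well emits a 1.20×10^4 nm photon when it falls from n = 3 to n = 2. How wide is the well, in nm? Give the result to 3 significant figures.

The photon carries ΔE = hc/λ = 6.626×10^-34·2.998×10^8/1.20×10^-5 m = 1.655×10^-20 J.
Since ΔE = (3² − 2²)E_1, E_1 = 3.310×10^-21 J, and L = h/√(8m_eE_1) = 4.27×10^-9 m = 4.27 nm.

L = 4.27 nm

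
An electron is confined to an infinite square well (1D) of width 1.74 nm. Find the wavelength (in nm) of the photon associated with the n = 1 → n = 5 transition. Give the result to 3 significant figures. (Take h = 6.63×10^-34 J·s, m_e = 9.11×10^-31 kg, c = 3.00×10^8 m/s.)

E_1 = h²/(8m_eL²) = 1.992×10^-20 J, so ΔE = (5² − 1²)E_1 = 4.781×10^-19 J.
λ = hc/ΔE = (6.63×10^-34·3.00×10^8)/4.781×10^-19 = 4.16×10^-7 m = 416 nm.

λ = 416 nm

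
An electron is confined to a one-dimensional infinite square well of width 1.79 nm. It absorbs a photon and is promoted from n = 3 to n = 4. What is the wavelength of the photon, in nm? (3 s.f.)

E_1 = h²/(8m_eL²) = 1.880×10^-20 J, so ΔE = (4² − 3²)E_1 = 1.316×10^-19 J.
λ = hc/ΔE = (6.626×10^-34·2.998×10^8)/1.316×10^-19 = 1.51×10^-6 m = 1.51×10^3 nm.

λ = 1.51×10^3 nm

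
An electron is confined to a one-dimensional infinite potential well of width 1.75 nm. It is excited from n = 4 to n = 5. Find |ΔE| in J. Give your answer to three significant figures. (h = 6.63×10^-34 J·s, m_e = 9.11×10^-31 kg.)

E_1 = h²/(8m_eL²) = 1.969×10^-20 J.
|ΔE| = |4² − 5²|·E_1 = 9·1.969×10^-20 J = 1.77×10^-19 J.

|ΔE| = 1.77×10^-19 J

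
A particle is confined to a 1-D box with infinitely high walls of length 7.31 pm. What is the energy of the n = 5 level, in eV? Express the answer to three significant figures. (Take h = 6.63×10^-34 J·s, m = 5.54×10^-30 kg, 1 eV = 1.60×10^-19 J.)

For an infinite well E_n = n²h²/(8mL²), so E_1 = h²/(8mL²) = (6.63×10^-34)²/(8·5.54×10^-30·(7.31×10^-12 m)²) = 1.856×10^-16 J.
Then E_5 = 5²·E_1 = 25·1.856×10^-16 J = 4.640×10^-15 J.
Converting, E_5 = 4.640×10^-15 J / (1.60×10^-19 J/eV) = 2.90×10^4 eV.

E_5 = 2.90×10^4 eV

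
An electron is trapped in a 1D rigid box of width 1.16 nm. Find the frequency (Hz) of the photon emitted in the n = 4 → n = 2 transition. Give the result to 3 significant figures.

E_1 = h²/(8m_eL²) = 4.477×10^-20 J and ΔE = (4² − 2²)E_1 = 5.372×10^-19 J.
f = ΔE/h = 5.372×10^-19/6.626×10^-34 = 8.11×10^14 Hz.

f = 8.11×10^14 Hz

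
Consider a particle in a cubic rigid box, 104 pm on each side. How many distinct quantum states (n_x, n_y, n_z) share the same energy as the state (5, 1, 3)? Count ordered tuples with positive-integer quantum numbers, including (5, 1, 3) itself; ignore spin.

degeneracy = 6

The level has n_x² + n_y² + n_z² = 35. The ordered positive-integer solutions are (1, 3, 5), (1, 5, 3), (3, 1, 5), (3, 5, 1), (5, 1, 3), (5, 3, 1).
That gives 6 states.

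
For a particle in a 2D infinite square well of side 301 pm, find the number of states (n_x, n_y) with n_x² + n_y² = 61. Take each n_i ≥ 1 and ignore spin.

The level has n_x² + n_y² = 61. The ordered positive-integer solutions are (5, 6), (6, 5).
That gives 2 states.

degeneracy = 2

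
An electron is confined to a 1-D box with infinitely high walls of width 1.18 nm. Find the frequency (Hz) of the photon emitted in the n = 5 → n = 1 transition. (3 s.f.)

E_1 = h²/(8m_eL²) = 4.327×10^-20 J and ΔE = (5² − 1²)E_1 = 1.038×10^-18 J.
f = ΔE/h = 1.038×10^-18/6.626×10^-34 = 1.57×10^15 Hz.

f = 1.57×10^15 Hz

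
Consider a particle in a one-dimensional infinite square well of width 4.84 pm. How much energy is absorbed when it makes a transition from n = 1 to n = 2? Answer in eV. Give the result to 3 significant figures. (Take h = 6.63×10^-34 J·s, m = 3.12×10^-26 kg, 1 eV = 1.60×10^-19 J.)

|ΔE| = 1.41 eV

E_1 = h²/(8mL²) = 7.518×10^-20 J.
|ΔE| = |1² − 2²|·E_1 = 3·7.518×10^-20 J = 2.255×10^-19 J = 1.41 eV.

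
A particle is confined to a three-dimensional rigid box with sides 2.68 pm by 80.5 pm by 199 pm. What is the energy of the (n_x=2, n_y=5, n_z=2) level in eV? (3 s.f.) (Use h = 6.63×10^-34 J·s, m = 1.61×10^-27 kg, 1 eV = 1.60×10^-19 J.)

E = 120 eV

For a 3D rectangular well E = (h²/8m)·Σ n_i²/L_i² = (6.63×10^-34)²/(8·1.61×10^-27) · [2²/(2.68 pm)² + 5²/(80.5 pm)² + 2²/(199 pm)²].
Evaluating gives E = 1.914×10^-17 J = 120 eV.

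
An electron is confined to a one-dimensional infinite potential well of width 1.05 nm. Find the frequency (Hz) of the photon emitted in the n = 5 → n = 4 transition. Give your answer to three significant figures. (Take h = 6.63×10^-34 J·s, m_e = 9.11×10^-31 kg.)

f = 7.43×10^14 Hz

E_1 = h²/(8m_eL²) = 5.471×10^-20 J and ΔE = (5² − 4²)E_1 = 4.924×10^-19 J.
f = ΔE/h = 4.924×10^-19/6.63×10^-34 = 7.43×10^14 Hz.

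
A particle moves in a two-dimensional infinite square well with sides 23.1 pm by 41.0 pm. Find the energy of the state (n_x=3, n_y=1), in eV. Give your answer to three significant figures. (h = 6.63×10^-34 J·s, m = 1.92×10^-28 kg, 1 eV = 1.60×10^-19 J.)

E = 31.2 eV

For a 2D rectangular well E = (h²/8m)·Σ n_i²/L_i² = (6.63×10^-34)²/(8·1.92×10^-28) · [3²/(23.1 pm)² + 1²/(41.0 pm)²].
Evaluating gives E = 4.997×10^-18 J = 31.2 eV.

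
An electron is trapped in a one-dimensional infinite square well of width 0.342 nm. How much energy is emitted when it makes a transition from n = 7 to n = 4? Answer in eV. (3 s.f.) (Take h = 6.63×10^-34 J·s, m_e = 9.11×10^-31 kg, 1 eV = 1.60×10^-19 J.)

|ΔE| = 106 eV

E_1 = h²/(8m_eL²) = 5.157×10^-19 J.
|ΔE| = |7² − 4²|·E_1 = 33·5.157×10^-19 J = 1.702×10^-17 J = 106 eV.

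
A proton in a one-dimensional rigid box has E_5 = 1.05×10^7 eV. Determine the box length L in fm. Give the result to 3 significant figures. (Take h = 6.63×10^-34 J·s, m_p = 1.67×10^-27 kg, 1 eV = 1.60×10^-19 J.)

From E_n = n²h²/(8m_pL²), L = n·h/√(8m_pE_n).
E_5 = 1.05×10^7 eV = 1.680×10^-12 J, so L = 5·6.63×10^-34/√(8·1.67×10^-27·1.680×10^-12) = 2.21×10^-14 m = 22.1 fm.

L = 22.1 fm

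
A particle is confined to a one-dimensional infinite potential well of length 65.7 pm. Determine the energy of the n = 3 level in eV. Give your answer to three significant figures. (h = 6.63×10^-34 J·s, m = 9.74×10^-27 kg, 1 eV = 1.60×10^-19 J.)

For an infinite well E_n = n²h²/(8mL²), so E_1 = h²/(8mL²) = (6.63×10^-34)²/(8·9.74×10^-27·(6.57×10^-11 m)²) = 1.307×10^-21 J.
Then E_3 = 3²·E_1 = 9·1.307×10^-21 J = 1.176×10^-20 J.
Converting, E_3 = 1.176×10^-20 J / (1.60×10^-19 J/eV) = 0.0735 eV.

E_3 = 0.0735 eV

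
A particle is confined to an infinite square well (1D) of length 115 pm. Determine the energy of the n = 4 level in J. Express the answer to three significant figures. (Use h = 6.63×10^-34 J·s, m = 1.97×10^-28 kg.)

For an infinite well E_n = n²h²/(8mL²), so E_1 = h²/(8mL²) = (6.63×10^-34)²/(8·1.97×10^-28·(1.15×10^-10 m)²) = 2.109×10^-20 J.
Then E_4 = 4²·E_1 = 16·2.109×10^-20 J = 3.37×10^-19 J.

E_4 = 3.37×10^-19 J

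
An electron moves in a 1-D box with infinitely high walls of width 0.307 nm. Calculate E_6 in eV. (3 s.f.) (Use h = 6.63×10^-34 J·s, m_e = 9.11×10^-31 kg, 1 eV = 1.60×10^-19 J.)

E_6 = 144 eV

For an infinite well E_n = n²h²/(8m_eL²), so E_1 = h²/(8m_eL²) = (6.63×10^-34)²/(8·9.11×10^-31·(3.07×10^-10 m)²) = 6.399×10^-19 J.
Then E_6 = 6²·E_1 = 36·6.399×10^-19 J = 2.304×10^-17 J.
Converting, E_6 = 2.304×10^-17 J / (1.60×10^-19 J/eV) = 144 eV.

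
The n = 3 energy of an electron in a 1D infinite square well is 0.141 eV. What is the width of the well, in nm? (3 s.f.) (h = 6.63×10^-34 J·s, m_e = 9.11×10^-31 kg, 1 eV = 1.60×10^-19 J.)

L = 4.91 nm

From E_n = n²h²/(8m_eL²), L = n·h/√(8m_eE_n).
E_3 = 0.141 eV = 2.256×10^-20 J, so L = 3·6.63×10^-34/√(8·9.11×10^-31·2.256×10^-20) = 4.91×10^-9 m = 4.91 nm.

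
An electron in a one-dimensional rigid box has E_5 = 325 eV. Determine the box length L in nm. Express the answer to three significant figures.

L = 0.170 nm

From E_n = n²h²/(8m_eL²), L = n·h/√(8m_eE_n).
E_5 = 325 eV = 5.207×10^-17 J, so L = 5·6.626×10^-34/√(8·9.109×10^-31·5.207×10^-17) = 1.70×10^-10 m = 0.170 nm.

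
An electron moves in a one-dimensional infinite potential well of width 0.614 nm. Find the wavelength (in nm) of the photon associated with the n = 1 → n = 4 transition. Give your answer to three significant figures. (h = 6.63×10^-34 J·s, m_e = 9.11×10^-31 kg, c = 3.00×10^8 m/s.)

λ = 82.9 nm

E_1 = h²/(8m_eL²) = 1.600×10^-19 J, so ΔE = (4² − 1²)E_1 = 2.400×10^-18 J.
λ = hc/ΔE = (6.63×10^-34·3.00×10^8)/2.400×10^-18 = 8.29×10^-8 m = 82.9 nm.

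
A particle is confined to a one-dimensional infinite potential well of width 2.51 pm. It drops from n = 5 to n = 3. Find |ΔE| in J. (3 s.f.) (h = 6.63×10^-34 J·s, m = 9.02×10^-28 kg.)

|ΔE| = 1.55×10^-16 J

E_1 = h²/(8mL²) = 9.669×10^-18 J.
|ΔE| = |5² − 3²|·E_1 = 16·9.669×10^-18 J = 1.55×10^-16 J.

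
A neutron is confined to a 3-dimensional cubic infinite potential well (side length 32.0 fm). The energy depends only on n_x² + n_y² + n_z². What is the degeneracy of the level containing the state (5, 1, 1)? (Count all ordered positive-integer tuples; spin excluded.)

degeneracy = 4

The level has n_x² + n_y² + n_z² = 27. The ordered positive-integer solutions are (1, 1, 5), (1, 5, 1), (3, 3, 3), (5, 1, 1).
That gives 4 states.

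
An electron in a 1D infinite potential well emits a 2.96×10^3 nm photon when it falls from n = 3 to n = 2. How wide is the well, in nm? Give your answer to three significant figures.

The photon carries ΔE = hc/λ = 6.626×10^-34·2.998×10^8/2.96×10^-6 m = 6.711×10^-20 J.
Since ΔE = (3² − 2²)E_1, E_1 = 1.342×10^-20 J, and L = h/√(8m_eE_1) = 2.12×10^-9 m = 2.12 nm.

L = 2.12 nm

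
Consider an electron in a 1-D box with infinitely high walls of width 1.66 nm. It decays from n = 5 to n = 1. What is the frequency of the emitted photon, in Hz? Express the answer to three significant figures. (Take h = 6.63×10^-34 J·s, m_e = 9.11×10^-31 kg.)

f = 7.92×10^14 Hz

E_1 = h²/(8m_eL²) = 2.189×10^-20 J and ΔE = (5² − 1²)E_1 = 5.254×10^-19 J.
f = ΔE/h = 5.254×10^-19/6.63×10^-34 = 7.92×10^14 Hz.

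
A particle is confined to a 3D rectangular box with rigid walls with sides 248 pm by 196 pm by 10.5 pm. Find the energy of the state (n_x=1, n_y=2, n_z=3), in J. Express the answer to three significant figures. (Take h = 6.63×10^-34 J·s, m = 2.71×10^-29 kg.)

For a 3D rectangular well E = (h²/8m)·Σ n_i²/L_i² = (6.63×10^-34)²/(8·2.71×10^-29) · [1²/(248 pm)² + 2²/(196 pm)² + 3²/(10.5 pm)²].
Evaluating gives E = 1.66×10^-16 J.

E = 1.66×10^-16 J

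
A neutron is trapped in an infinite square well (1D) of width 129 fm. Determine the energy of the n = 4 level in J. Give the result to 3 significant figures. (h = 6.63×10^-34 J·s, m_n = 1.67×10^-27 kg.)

For an infinite well E_n = n²h²/(8m_nL²), so E_1 = h²/(8m_nL²) = (6.63×10^-34)²/(8·1.67×10^-27·(1.29×10^-13 m)²) = 1.977×10^-15 J.
Then E_4 = 4²·E_1 = 16·1.977×10^-15 J = 3.16×10^-14 J.

E_4 = 3.16×10^-14 J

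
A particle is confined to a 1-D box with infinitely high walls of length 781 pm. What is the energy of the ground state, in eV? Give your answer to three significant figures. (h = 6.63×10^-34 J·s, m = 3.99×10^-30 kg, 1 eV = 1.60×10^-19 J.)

E_1 = 0.141 eV

For an infinite well E_n = n²h²/(8mL²), so E_1 = h²/(8mL²) = (6.63×10^-34)²/(8·3.99×10^-30·(7.81×10^-10 m)²) = 2.258×10^-20 J.
Converting, E_1 = 2.258×10^-20 J / (1.60×10^-19 J/eV) = 0.141 eV.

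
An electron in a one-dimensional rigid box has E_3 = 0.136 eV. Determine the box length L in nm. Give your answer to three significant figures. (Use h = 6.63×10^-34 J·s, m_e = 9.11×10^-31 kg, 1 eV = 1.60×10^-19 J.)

From E_n = n²h²/(8m_eL²), L = n·h/√(8m_eE_n).
E_3 = 0.136 eV = 2.176×10^-20 J, so L = 3·6.63×10^-34/√(8·9.11×10^-31·2.176×10^-20) = 4.99×10^-9 m = 4.99 nm.

L = 4.99 nm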